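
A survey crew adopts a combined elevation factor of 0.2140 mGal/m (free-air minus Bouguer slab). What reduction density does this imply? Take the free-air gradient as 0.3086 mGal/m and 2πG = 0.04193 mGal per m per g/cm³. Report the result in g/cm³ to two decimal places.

0.2140 = 0.3086 − 0.04193 × ρ
ρ = (0.3086 − 0.2140) / 0.04193 = 2.26 g/cm³

2.26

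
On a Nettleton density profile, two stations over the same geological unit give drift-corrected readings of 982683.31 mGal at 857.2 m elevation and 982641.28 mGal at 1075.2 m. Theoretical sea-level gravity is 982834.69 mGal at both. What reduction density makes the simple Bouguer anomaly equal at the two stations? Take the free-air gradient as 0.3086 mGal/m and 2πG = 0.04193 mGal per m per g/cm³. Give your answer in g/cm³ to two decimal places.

2.76

Δg_obs = 982641.28 − 982683.31 = -42.03 mGal over Δh = 1075.2 − 857.2 = 218.0 m
Equal Bouguer anomalies ⇒ Δg_obs + (0.3086 − 0.04193ρ)·Δh = 0
0.3086 − 0.04193ρ = −Δg_obs/Δh = 0.19280
ρ = (0.3086 − 0.19280) / 0.04193 = 2.76 g/cm³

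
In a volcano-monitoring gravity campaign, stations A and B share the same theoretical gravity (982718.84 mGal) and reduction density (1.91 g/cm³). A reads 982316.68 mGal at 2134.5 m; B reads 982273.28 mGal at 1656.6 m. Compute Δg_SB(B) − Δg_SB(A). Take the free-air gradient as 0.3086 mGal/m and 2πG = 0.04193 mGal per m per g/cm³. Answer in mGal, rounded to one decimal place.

Δg_SB(A) = 982316.68 − 982718.84 + 0.3086×2134.5 − 0.04193×1.91×2134.5 = 85.60 mGal
Δg_SB(B) = 982273.28 − 982718.84 + 0.3086×1656.6 − 0.04193×1.91×1656.6 = -67.00 mGal
Difference = -67.00 − (85.60) = -152.60 mGal

-152.6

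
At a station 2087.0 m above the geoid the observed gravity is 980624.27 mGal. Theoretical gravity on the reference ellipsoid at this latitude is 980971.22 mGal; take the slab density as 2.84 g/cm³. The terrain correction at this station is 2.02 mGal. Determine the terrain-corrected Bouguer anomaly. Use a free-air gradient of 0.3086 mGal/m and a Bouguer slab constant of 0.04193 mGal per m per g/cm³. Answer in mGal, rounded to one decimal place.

Free-air correction = 0.3086 × 2087.0 = 644.05 mGal
Free-air anomaly = 980624.27 − 980971.22 + (644.05) = 297.10 mGal
Bouguer slab correction = 0.04193 × 2.84 × 2087.0 = 248.52 mGal
Simple Bouguer anomaly = 297.10 − (248.52) = 48.58 mGal
Complete Bouguer anomaly = 48.58 + 2.02 = 50.60 mGal

50.6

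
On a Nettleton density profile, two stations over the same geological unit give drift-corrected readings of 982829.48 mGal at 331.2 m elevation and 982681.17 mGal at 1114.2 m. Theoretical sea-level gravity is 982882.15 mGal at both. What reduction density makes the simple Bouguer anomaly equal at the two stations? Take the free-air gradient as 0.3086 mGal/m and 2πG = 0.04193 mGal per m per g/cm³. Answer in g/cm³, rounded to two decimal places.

Δg_obs = 982681.17 − 982829.48 = -148.31 mGal over Δh = 1114.2 − 331.2 = 783.0 m
Equal Bouguer anomalies ⇒ Δg_obs + (0.3086 − 0.04193ρ)·Δh = 0
0.3086 − 0.04193ρ = −Δg_obs/Δh = 0.18941
ρ = (0.3086 − 0.18941) / 0.04193 = 2.84 g/cm³

2.84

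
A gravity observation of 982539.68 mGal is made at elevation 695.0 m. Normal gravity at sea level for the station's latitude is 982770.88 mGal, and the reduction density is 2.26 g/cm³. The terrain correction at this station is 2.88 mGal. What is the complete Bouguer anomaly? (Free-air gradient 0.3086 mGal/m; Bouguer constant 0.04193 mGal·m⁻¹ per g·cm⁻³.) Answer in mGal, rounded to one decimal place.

-79.7

Free-air correction = 0.3086 × 695.0 = 214.48 mGal
Free-air anomaly = 982539.68 − 982770.88 + (214.48) = -16.72 mGal
Bouguer slab correction = 0.04193 × 2.26 × 695.0 = 65.86 mGal
Simple Bouguer anomaly = -16.72 − (65.86) = -82.58 mGal
Complete Bouguer anomaly = -82.58 + 2.88 = -79.70 mGal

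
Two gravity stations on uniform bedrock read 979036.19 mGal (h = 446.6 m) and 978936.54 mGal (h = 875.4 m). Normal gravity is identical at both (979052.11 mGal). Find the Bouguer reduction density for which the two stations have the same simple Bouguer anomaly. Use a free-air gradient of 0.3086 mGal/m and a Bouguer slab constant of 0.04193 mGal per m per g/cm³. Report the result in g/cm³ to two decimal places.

1.82

Δg_obs = 978936.54 − 979036.19 = -99.65 mGal over Δh = 875.4 − 446.6 = 428.8 m
Equal Bouguer anomalies ⇒ Δg_obs + (0.3086 − 0.04193ρ)·Δh = 0
0.3086 − 0.04193ρ = −Δg_obs/Δh = 0.23239
ρ = (0.3086 − 0.23239) / 0.04193 = 1.82 g/cm³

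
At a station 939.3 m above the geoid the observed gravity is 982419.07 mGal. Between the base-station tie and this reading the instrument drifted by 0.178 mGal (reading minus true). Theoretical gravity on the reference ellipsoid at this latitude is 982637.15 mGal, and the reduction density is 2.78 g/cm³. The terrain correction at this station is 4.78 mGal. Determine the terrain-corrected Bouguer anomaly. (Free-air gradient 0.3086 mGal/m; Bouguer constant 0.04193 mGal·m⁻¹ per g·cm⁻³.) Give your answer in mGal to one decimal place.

-33.1

Drift-corrected reading = 982419.07 − (0.178) = 982418.892 mGal
Free-air correction = 0.3086 × 939.3 = 289.87 mGal
Free-air anomaly = 982418.892 − 982637.15 + (289.87) = 71.612 mGal
Bouguer slab correction = 0.04193 × 2.78 × 939.3 = 109.49 mGal
Simple Bouguer anomaly = 71.612 − (109.49) = -37.878 mGal
Complete Bouguer anomaly = -37.878 + 4.78 = -33.098 mGal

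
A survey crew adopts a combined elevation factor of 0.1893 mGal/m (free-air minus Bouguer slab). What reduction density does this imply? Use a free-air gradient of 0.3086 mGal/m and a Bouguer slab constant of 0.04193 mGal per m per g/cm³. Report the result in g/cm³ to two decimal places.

0.1893 = 0.3086 − 0.04193 × ρ
ρ = (0.3086 − 0.1893) / 0.04193 = 2.85 g/cm³

2.85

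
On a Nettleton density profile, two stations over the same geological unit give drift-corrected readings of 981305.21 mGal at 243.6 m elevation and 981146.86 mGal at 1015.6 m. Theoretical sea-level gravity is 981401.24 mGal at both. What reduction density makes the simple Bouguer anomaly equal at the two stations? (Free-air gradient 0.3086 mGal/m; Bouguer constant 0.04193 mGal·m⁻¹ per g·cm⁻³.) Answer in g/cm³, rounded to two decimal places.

Δg_obs = 981146.86 − 981305.21 = -158.35 mGal over Δh = 1015.6 − 243.6 = 772.0 m
Equal Bouguer anomalies ⇒ Δg_obs + (0.3086 − 0.04193ρ)·Δh = 0
0.3086 − 0.04193ρ = −Δg_obs/Δh = 0.20512
ρ = (0.3086 − 0.20512) / 0.04193 = 2.47 g/cm³

2.47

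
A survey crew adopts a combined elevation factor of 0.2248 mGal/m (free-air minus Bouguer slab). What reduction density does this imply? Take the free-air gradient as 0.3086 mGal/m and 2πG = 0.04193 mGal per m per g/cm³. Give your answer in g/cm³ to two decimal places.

2.00

0.2248 = 0.3086 − 0.04193 × ρ
ρ = (0.3086 − 0.2248) / 0.04193 = 2.00 g/cm³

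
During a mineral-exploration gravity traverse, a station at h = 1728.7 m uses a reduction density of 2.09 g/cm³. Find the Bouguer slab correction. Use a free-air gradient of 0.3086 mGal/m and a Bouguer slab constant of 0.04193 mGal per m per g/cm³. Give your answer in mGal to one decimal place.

Bouguer slab correction = 0.04193 × 2.09 × 1728.7 = 151.5 mGal

151.5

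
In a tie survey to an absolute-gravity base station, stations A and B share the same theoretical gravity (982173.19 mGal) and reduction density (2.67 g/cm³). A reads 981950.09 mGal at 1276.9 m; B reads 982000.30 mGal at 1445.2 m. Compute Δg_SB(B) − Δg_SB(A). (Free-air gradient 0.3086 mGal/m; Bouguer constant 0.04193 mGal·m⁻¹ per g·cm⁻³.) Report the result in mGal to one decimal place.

83.3

Δg_SB(A) = 981950.09 − 982173.19 + 0.3086×1276.9 − 0.04193×2.67×1276.9 = 28.00 mGal
Δg_SB(B) = 982000.30 − 982173.19 + 0.3086×1445.2 − 0.04193×2.67×1445.2 = 111.30 mGal
Difference = 111.30 − (28.00) = 83.30 mGal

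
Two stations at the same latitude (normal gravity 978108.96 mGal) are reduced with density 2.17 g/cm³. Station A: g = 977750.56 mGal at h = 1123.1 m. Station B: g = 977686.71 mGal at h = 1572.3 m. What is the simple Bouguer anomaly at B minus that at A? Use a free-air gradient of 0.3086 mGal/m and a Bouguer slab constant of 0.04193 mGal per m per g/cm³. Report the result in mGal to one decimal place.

Δg_SB(A) = 977750.56 − 978108.96 + 0.3086×1123.1 − 0.04193×2.17×1123.1 = -114.00 mGal
Δg_SB(B) = 977686.71 − 978108.96 + 0.3086×1572.3 − 0.04193×2.17×1572.3 = -80.10 mGal
Difference = -80.10 − (-114.00) = 33.90 mGal

33.9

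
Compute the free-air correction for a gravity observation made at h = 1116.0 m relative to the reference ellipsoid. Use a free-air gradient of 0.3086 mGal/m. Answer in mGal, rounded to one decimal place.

344.4

Free-air correction = 0.3086 × 1116.0 = 344.4 mGal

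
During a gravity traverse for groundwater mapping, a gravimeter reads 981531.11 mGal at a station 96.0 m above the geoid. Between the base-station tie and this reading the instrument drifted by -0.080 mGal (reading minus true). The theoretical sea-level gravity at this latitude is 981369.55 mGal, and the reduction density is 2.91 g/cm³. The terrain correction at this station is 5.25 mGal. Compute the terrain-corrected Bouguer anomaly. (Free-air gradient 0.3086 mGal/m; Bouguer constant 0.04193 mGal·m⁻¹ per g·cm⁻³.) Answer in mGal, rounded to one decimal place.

Drift-corrected reading = 981531.11 − (-0.080) = 981531.190 mGal
Free-air correction = 0.3086 × 96.0 = 29.63 mGal
Free-air anomaly = 981531.190 − 981369.55 + (29.63) = 191.270 mGal
Bouguer slab correction = 0.04193 × 2.91 × 96.0 = 11.71 mGal
Simple Bouguer anomaly = 191.270 − (11.71) = 179.560 mGal
Complete Bouguer anomaly = 179.560 + 5.25 = 184.810 mGal

184.8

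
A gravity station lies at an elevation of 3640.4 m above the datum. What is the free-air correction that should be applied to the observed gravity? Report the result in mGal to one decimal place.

Free-air correction = 0.3086 × 3640.4 = 1123.4 mGal

1123.4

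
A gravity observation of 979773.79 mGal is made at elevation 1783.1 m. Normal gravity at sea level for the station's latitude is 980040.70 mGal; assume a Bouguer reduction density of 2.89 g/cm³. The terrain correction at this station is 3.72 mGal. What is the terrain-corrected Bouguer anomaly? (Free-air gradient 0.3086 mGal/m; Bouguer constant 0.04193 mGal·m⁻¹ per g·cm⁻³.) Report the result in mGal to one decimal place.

Free-air correction = 0.3086 × 1783.1 = 550.26 mGal
Free-air anomaly = 979773.79 − 980040.70 + (550.26) = 283.35 mGal
Bouguer slab correction = 0.04193 × 2.89 × 1783.1 = 216.07 mGal
Simple Bouguer anomaly = 283.35 − (216.07) = 67.28 mGal
Complete Bouguer anomaly = 67.28 + 3.72 = 71.00 mGal

71.0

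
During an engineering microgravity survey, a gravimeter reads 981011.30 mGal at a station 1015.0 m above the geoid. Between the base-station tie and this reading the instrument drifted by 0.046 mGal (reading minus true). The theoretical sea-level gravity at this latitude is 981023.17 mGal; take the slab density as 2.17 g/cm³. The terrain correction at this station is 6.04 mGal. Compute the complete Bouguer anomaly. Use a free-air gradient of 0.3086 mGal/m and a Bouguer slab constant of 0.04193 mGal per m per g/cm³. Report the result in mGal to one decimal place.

215.0

Drift-corrected reading = 981011.30 − (0.046) = 981011.254 mGal
Free-air correction = 0.3086 × 1015.0 = 313.23 mGal
Free-air anomaly = 981011.254 − 981023.17 + (313.23) = 301.314 mGal
Bouguer slab correction = 0.04193 × 2.17 × 1015.0 = 92.35 mGal
Simple Bouguer anomaly = 301.314 − (92.35) = 208.964 mGal
Complete Bouguer anomaly = 208.964 + 6.04 = 215.004 mGal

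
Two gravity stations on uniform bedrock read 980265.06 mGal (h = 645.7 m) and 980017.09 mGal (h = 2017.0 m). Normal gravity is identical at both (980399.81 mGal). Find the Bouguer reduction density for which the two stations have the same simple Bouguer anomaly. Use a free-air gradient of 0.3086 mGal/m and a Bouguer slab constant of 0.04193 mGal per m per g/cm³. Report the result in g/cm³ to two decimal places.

3.05

Δg_obs = 980017.09 − 980265.06 = -247.97 mGal over Δh = 2017.0 − 645.7 = 1371.3 m
Equal Bouguer anomalies ⇒ Δg_obs + (0.3086 − 0.04193ρ)·Δh = 0
0.3086 − 0.04193ρ = −Δg_obs/Δh = 0.18083
ρ = (0.3086 − 0.18083) / 0.04193 = 3.05 g/cm³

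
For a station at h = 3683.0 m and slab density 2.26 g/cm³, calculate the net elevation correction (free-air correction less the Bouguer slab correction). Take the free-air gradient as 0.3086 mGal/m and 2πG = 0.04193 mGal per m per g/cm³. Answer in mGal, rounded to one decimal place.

787.6

Combined gradient = 0.3086 − 0.04193 × 2.26 = 0.2138382 mGal/m
Combined elevation correction = 0.2138382 × 3683.0 = 787.6 mGal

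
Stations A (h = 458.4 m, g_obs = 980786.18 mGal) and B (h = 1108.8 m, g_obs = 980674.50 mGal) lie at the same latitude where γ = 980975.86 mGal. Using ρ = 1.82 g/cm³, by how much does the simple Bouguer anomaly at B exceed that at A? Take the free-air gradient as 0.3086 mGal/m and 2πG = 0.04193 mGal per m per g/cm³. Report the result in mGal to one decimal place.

Δg_SB(A) = 980786.18 − 980975.86 + 0.3086×458.4 − 0.04193×1.82×458.4 = -83.20 mGal
Δg_SB(B) = 980674.50 − 980975.86 + 0.3086×1108.8 − 0.04193×1.82×1108.8 = -43.80 mGal
Difference = -43.80 − (-83.20) = 39.40 mGal

39.4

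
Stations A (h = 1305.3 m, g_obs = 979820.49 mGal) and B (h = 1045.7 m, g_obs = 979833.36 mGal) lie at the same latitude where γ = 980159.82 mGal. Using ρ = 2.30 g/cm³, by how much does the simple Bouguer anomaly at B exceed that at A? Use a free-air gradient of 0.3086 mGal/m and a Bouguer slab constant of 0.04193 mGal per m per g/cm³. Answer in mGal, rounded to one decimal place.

Δg_SB(A) = 979820.49 − 980159.82 + 0.3086×1305.3 − 0.04193×2.30×1305.3 = -62.40 mGal
Δg_SB(B) = 979833.36 − 980159.82 + 0.3086×1045.7 − 0.04193×2.30×1045.7 = -104.60 mGal
Difference = -104.60 − (-62.40) = -42.20 mGal

-42.2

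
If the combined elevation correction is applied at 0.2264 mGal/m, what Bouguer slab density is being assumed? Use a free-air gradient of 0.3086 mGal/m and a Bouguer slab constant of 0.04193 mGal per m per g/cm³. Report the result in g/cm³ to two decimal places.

0.2264 = 0.3086 − 0.04193 × ρ
ρ = (0.3086 − 0.2264) / 0.04193 = 1.96 g/cm³

1.96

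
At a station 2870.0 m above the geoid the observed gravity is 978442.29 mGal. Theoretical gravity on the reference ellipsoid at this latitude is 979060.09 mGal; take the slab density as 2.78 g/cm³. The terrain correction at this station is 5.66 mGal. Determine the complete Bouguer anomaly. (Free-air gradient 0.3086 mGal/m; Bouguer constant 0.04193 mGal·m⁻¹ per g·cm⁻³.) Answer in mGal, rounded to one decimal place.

Free-air correction = 0.3086 × 2870.0 = 885.68 mGal
Free-air anomaly = 978442.29 − 979060.09 + (885.68) = 267.88 mGal
Bouguer slab correction = 0.04193 × 2.78 × 2870.0 = 334.54 mGal
Simple Bouguer anomaly = 267.88 − (334.54) = -66.66 mGal
Complete Bouguer anomaly = -66.66 + 5.66 = -61.00 mGal

-61.0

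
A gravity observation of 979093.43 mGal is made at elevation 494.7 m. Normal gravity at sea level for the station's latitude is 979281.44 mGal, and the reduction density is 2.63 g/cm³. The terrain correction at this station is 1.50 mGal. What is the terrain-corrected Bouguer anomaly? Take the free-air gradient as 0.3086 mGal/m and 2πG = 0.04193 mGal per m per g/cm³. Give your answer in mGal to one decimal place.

-88.4

Free-air correction = 0.3086 × 494.7 = 152.66 mGal
Free-air anomaly = 979093.43 − 979281.44 + (152.66) = -35.35 mGal
Bouguer slab correction = 0.04193 × 2.63 × 494.7 = 54.55 mGal
Simple Bouguer anomaly = -35.35 − (54.55) = -89.90 mGal
Complete Bouguer anomaly = -89.90 + 1.50 = -88.40 mGal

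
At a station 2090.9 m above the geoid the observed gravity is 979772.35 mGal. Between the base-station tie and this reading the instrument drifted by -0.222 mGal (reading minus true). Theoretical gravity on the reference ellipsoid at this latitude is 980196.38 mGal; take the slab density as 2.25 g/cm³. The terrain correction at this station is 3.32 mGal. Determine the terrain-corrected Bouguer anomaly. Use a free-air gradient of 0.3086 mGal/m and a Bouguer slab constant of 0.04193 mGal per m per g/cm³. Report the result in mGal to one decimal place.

Drift-corrected reading = 979772.35 − (-0.222) = 979772.572 mGal
Free-air correction = 0.3086 × 2090.9 = 645.25 mGal
Free-air anomaly = 979772.572 − 980196.38 + (645.25) = 221.442 mGal
Bouguer slab correction = 0.04193 × 2.25 × 2090.9 = 197.26 mGal
Simple Bouguer anomaly = 221.442 − (197.26) = 24.182 mGal
Complete Bouguer anomaly = 24.182 + 3.32 = 27.502 mGal

27.5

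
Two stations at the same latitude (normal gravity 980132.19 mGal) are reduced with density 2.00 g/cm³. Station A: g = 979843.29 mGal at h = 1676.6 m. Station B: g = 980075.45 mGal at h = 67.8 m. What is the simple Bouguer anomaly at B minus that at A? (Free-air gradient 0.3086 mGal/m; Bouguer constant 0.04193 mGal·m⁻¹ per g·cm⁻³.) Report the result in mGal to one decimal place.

Δg_SB(A) = 979843.29 − 980132.19 + 0.3086×1676.6 − 0.04193×2.00×1676.6 = 87.90 mGal
Δg_SB(B) = 980075.45 − 980132.19 + 0.3086×67.8 − 0.04193×2.00×67.8 = -41.50 mGal
Difference = -41.50 − (87.90) = -129.40 mGal

-129.4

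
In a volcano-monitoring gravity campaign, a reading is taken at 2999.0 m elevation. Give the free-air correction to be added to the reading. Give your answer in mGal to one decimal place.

Free-air correction = 0.3086 × 2999.0 = 925.5 mGal

925.5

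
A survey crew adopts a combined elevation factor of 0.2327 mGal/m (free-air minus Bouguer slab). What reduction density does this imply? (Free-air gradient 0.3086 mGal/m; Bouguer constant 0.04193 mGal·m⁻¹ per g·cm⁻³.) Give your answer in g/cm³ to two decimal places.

0.2327 = 0.3086 − 0.04193 × ρ
ρ = (0.3086 − 0.2327) / 0.04193 = 1.81 g/cm³

1.81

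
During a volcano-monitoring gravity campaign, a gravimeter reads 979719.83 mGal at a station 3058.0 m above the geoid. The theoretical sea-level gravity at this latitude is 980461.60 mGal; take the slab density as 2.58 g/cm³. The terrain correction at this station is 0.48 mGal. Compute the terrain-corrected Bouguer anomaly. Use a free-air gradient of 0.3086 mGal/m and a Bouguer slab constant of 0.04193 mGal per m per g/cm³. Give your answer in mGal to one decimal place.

Free-air correction = 0.3086 × 3058.0 = 943.70 mGal
Free-air anomaly = 979719.83 − 980461.60 + (943.70) = 201.93 mGal
Bouguer slab correction = 0.04193 × 2.58 × 3058.0 = 330.81 mGal
Simple Bouguer anomaly = 201.93 − (330.81) = -128.88 mGal
Complete Bouguer anomaly = -128.88 + 0.48 = -128.40 mGal

-128.4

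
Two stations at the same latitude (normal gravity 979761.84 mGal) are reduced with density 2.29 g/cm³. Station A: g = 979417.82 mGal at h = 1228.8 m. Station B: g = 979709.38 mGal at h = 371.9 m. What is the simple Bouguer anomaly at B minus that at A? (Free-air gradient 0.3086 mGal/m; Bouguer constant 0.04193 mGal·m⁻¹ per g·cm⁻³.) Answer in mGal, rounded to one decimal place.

109.4

Δg_SB(A) = 979417.82 − 979761.84 + 0.3086×1228.8 − 0.04193×2.29×1228.8 = -82.80 mGal
Δg_SB(B) = 979709.38 − 979761.84 + 0.3086×371.9 − 0.04193×2.29×371.9 = 26.60 mGal
Difference = 26.60 − (-82.80) = 109.40 mGal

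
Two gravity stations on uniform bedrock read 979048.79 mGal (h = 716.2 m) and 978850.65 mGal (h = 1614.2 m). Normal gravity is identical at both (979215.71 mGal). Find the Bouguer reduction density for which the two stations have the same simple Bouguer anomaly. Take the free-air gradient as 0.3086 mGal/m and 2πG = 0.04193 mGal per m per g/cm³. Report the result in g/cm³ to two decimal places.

2.10

Δg_obs = 978850.65 − 979048.79 = -198.14 mGal over Δh = 1614.2 − 716.2 = 898.0 m
Equal Bouguer anomalies ⇒ Δg_obs + (0.3086 − 0.04193ρ)·Δh = 0
0.3086 − 0.04193ρ = −Δg_obs/Δh = 0.22065
ρ = (0.3086 − 0.22065) / 0.04193 = 2.10 g/cm³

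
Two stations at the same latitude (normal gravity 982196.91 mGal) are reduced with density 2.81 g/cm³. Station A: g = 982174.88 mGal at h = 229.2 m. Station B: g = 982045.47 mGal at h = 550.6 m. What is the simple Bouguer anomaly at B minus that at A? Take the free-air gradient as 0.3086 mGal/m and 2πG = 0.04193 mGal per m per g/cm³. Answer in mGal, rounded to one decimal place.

Δg_SB(A) = 982174.88 − 982196.91 + 0.3086×229.2 − 0.04193×2.81×229.2 = 21.70 mGal
Δg_SB(B) = 982045.47 − 982196.91 + 0.3086×550.6 − 0.04193×2.81×550.6 = -46.40 mGal
Difference = -46.40 − (21.70) = -68.10 mGal

-68.1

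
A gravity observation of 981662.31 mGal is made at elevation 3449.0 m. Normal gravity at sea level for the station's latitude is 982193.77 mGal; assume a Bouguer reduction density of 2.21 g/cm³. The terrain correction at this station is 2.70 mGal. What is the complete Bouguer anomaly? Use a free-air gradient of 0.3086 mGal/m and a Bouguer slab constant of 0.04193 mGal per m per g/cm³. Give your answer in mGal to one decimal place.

Free-air correction = 0.3086 × 3449.0 = 1064.36 mGal
Free-air anomaly = 981662.31 − 982193.77 + (1064.36) = 532.90 mGal
Bouguer slab correction = 0.04193 × 2.21 × 3449.0 = 319.60 mGal
Simple Bouguer anomaly = 532.90 − (319.60) = 213.30 mGal
Complete Bouguer anomaly = 213.30 + 2.70 = 216.00 mGal

216.0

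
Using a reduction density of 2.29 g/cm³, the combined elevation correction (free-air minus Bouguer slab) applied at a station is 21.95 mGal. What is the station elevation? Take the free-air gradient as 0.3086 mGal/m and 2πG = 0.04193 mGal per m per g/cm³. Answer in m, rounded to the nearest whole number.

103

Combined gradient = 0.3086 − 0.04193 × 2.29 = 0.2125803 mGal/m
h = 21.95 / 0.2125803 = 103.26 m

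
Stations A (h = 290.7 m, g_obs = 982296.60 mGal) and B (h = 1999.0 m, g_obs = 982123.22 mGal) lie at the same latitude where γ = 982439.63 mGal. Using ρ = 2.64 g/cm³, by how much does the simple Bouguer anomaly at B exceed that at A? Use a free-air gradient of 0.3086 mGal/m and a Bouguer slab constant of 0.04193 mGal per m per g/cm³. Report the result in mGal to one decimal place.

164.7

Δg_SB(A) = 982296.60 − 982439.63 + 0.3086×290.7 − 0.04193×2.64×290.7 = -85.50 mGal
Δg_SB(B) = 982123.22 − 982439.63 + 0.3086×1999.0 − 0.04193×2.64×1999.0 = 79.20 mGal
Difference = 79.20 − (-85.50) = 164.70 mGal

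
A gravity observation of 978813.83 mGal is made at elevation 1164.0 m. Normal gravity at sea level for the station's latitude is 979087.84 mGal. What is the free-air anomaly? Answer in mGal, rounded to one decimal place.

Free-air correction = 0.3086 × 1164.0 = 359.21 mGal
Free-air anomaly = 978813.83 − 979087.84 + (359.21) = 85.20 mGal

85.2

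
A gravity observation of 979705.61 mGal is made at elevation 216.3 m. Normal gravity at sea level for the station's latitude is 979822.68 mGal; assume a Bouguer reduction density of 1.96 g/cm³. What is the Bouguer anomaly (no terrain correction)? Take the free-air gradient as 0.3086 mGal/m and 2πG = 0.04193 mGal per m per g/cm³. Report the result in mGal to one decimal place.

Free-air correction = 0.3086 × 216.3 = 66.75 mGal
Free-air anomaly = 979705.61 − 979822.68 + (66.75) = -50.32 mGal
Bouguer slab correction = 0.04193 × 1.96 × 216.3 = 17.78 mGal
Simple Bouguer anomaly = -50.32 − (17.78) = -68.10 mGal

-68.1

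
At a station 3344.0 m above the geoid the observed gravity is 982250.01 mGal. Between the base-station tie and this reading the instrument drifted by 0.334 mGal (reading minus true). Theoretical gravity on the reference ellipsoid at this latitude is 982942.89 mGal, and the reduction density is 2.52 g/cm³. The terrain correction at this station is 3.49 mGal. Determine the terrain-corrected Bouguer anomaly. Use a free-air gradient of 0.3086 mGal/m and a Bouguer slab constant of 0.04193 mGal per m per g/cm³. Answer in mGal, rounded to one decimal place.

-11.1

Drift-corrected reading = 982250.01 − (0.334) = 982249.676 mGal
Free-air correction = 0.3086 × 3344.0 = 1031.96 mGal
Free-air anomaly = 982249.676 − 982942.89 + (1031.96) = 338.746 mGal
Bouguer slab correction = 0.04193 × 2.52 × 3344.0 = 353.34 mGal
Simple Bouguer anomaly = 338.746 − (353.34) = -14.594 mGal
Complete Bouguer anomaly = -14.594 + 3.49 = -11.104 mGal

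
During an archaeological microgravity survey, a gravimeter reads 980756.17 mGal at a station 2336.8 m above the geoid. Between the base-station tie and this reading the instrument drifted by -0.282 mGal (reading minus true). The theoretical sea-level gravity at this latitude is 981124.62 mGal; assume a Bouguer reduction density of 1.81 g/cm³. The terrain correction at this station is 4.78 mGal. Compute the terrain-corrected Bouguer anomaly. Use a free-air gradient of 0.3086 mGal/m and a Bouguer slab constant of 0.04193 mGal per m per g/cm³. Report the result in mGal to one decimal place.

Drift-corrected reading = 980756.17 − (-0.282) = 980756.452 mGal
Free-air correction = 0.3086 × 2336.8 = 721.14 mGal
Free-air anomaly = 980756.452 − 981124.62 + (721.14) = 352.972 mGal
Bouguer slab correction = 0.04193 × 1.81 × 2336.8 = 177.35 mGal
Simple Bouguer anomaly = 352.972 − (177.35) = 175.622 mGal
Complete Bouguer anomaly = 175.622 + 4.78 = 180.402 mGal

180.4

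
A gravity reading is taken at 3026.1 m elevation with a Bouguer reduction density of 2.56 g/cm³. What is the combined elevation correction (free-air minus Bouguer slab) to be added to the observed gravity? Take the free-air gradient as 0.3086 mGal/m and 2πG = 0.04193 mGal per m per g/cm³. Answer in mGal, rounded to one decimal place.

Combined gradient = 0.3086 − 0.04193 × 2.56 = 0.2012592 mGal/m
Combined elevation correction = 0.2012592 × 3026.1 = 609.0 mGal

609.0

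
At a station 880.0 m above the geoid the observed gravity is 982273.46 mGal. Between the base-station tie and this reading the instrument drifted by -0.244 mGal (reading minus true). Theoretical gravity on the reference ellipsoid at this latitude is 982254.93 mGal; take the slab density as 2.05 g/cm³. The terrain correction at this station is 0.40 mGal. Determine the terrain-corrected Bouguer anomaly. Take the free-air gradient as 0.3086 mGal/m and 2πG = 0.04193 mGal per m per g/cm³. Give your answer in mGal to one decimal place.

Drift-corrected reading = 982273.46 − (-0.244) = 982273.704 mGal
Free-air correction = 0.3086 × 880.0 = 271.57 mGal
Free-air anomaly = 982273.704 − 982254.93 + (271.57) = 290.344 mGal
Bouguer slab correction = 0.04193 × 2.05 × 880.0 = 75.64 mGal
Simple Bouguer anomaly = 290.344 − (75.64) = 214.704 mGal
Complete Bouguer anomaly = 214.704 + 0.40 = 215.104 mGal

215.1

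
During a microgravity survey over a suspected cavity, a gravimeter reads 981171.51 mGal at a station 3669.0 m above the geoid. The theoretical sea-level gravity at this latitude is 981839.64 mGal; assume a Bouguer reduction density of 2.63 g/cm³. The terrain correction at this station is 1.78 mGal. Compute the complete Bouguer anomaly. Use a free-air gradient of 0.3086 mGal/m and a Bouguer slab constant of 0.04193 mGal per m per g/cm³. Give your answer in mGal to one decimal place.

Free-air correction = 0.3086 × 3669.0 = 1132.25 mGal
Free-air anomaly = 981171.51 − 981839.64 + (1132.25) = 464.12 mGal
Bouguer slab correction = 0.04193 × 2.63 × 3669.0 = 404.60 mGal
Simple Bouguer anomaly = 464.12 − (404.60) = 59.52 mGal
Complete Bouguer anomaly = 59.52 + 1.78 = 61.30 mGal

61.3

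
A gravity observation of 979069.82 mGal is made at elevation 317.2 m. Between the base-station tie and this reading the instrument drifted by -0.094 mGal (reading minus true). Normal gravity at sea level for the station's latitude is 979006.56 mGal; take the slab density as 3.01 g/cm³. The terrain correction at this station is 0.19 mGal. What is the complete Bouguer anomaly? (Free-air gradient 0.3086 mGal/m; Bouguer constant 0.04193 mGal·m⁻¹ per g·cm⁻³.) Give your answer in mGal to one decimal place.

Drift-corrected reading = 979069.82 − (-0.094) = 979069.914 mGal
Free-air correction = 0.3086 × 317.2 = 97.89 mGal
Free-air anomaly = 979069.914 − 979006.56 + (97.89) = 161.244 mGal
Bouguer slab correction = 0.04193 × 3.01 × 317.2 = 40.03 mGal
Simple Bouguer anomaly = 161.244 − (40.03) = 121.214 mGal
Complete Bouguer anomaly = 121.214 + 0.19 = 121.404 mGal

121.4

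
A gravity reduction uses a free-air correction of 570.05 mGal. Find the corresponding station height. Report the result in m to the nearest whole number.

h = 570.05 / 0.3086 = 1847.21 m

1847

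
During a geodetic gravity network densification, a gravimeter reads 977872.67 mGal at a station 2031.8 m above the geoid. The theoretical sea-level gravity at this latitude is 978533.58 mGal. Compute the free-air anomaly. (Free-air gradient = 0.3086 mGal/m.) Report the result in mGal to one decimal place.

Free-air correction = 0.3086 × 2031.8 = 627.01 mGal
Free-air anomaly = 977872.67 − 978533.58 + (627.01) = -33.90 mGal

-33.9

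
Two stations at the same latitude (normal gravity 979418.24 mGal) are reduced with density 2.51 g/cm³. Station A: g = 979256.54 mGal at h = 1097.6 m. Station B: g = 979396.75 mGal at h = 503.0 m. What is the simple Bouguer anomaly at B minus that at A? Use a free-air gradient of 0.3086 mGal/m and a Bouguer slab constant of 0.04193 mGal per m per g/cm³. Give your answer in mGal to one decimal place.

Δg_SB(A) = 979256.54 − 979418.24 + 0.3086×1097.6 − 0.04193×2.51×1097.6 = 61.50 mGal
Δg_SB(B) = 979396.75 − 979418.24 + 0.3086×503.0 − 0.04193×2.51×503.0 = 80.80 mGal
Difference = 80.80 − (61.50) = 19.30 mGal

19.3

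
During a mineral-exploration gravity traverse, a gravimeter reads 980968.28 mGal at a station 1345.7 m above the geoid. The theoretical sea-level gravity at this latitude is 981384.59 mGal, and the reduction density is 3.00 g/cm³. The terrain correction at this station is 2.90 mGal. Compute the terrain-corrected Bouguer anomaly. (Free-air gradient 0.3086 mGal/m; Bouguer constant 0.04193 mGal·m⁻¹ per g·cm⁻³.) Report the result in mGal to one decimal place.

Free-air correction = 0.3086 × 1345.7 = 415.28 mGal
Free-air anomaly = 980968.28 − 981384.59 + (415.28) = -1.03 mGal
Bouguer slab correction = 0.04193 × 3.00 × 1345.7 = 169.28 mGal
Simple Bouguer anomaly = -1.03 − (169.28) = -170.31 mGal
Complete Bouguer anomaly = -170.31 + 2.90 = -167.41 mGal

-167.4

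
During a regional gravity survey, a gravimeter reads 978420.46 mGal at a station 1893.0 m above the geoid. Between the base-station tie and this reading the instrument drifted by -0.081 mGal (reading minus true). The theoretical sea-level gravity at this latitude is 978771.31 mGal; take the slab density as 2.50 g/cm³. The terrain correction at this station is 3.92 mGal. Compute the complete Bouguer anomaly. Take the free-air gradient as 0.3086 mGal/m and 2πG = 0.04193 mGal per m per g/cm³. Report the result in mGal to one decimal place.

Drift-corrected reading = 978420.46 − (-0.081) = 978420.541 mGal
Free-air correction = 0.3086 × 1893.0 = 584.18 mGal
Free-air anomaly = 978420.541 − 978771.31 + (584.18) = 233.411 mGal
Bouguer slab correction = 0.04193 × 2.50 × 1893.0 = 198.43 mGal
Simple Bouguer anomaly = 233.411 − (198.43) = 34.981 mGal
Complete Bouguer anomaly = 34.981 + 3.92 = 38.901 mGal

38.9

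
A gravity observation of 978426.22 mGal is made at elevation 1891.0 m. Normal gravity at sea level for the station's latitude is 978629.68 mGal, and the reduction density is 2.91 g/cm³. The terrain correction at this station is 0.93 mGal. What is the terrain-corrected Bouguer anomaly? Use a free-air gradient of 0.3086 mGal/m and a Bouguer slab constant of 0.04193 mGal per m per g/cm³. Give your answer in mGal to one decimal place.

150.3

Free-air correction = 0.3086 × 1891.0 = 583.56 mGal
Free-air anomaly = 978426.22 − 978629.68 + (583.56) = 380.10 mGal
Bouguer slab correction = 0.04193 × 2.91 × 1891.0 = 230.73 mGal
Simple Bouguer anomaly = 380.10 − (230.73) = 149.37 mGal
Complete Bouguer anomaly = 149.37 + 0.93 = 150.30 mGal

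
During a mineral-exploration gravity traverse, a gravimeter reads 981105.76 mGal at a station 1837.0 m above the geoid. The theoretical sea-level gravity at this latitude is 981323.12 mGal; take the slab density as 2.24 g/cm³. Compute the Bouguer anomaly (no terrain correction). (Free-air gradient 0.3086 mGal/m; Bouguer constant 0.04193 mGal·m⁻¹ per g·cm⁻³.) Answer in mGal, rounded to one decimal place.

Free-air correction = 0.3086 × 1837.0 = 566.90 mGal
Free-air anomaly = 981105.76 − 981323.12 + (566.90) = 349.54 mGal
Bouguer slab correction = 0.04193 × 2.24 × 1837.0 = 172.54 mGal
Simple Bouguer anomaly = 349.54 − (172.54) = 177.00 mGal

177.0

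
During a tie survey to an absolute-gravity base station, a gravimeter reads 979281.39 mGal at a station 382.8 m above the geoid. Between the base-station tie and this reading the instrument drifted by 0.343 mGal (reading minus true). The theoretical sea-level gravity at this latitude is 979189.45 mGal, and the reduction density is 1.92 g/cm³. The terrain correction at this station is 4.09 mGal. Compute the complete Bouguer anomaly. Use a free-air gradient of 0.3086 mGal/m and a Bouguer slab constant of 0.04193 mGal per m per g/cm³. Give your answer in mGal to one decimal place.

Drift-corrected reading = 979281.39 − (0.343) = 979281.047 mGal
Free-air correction = 0.3086 × 382.8 = 118.13 mGal
Free-air anomaly = 979281.047 − 979189.45 + (118.13) = 209.727 mGal
Bouguer slab correction = 0.04193 × 1.92 × 382.8 = 30.82 mGal
Simple Bouguer anomaly = 209.727 − (30.82) = 178.907 mGal
Complete Bouguer anomaly = 178.907 + 4.09 = 182.997 mGal

183.0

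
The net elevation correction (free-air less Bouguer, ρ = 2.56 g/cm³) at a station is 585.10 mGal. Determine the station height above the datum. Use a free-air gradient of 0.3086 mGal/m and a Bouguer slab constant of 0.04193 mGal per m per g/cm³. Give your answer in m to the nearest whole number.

2907

Combined gradient = 0.3086 − 0.04193 × 2.56 = 0.2012592 mGal/m
h = 585.10 / 0.2012592 = 2907.20 m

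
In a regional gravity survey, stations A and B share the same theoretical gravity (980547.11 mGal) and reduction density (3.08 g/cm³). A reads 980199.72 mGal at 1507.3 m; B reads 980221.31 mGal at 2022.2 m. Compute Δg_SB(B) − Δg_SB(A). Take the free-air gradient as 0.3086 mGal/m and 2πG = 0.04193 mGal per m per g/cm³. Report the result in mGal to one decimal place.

114.0

Δg_SB(A) = 980199.72 − 980547.11 + 0.3086×1507.3 − 0.04193×3.08×1507.3 = -76.90 mGal
Δg_SB(B) = 980221.31 − 980547.11 + 0.3086×2022.2 − 0.04193×3.08×2022.2 = 37.10 mGal
Difference = 37.10 − (-76.90) = 114.00 mGal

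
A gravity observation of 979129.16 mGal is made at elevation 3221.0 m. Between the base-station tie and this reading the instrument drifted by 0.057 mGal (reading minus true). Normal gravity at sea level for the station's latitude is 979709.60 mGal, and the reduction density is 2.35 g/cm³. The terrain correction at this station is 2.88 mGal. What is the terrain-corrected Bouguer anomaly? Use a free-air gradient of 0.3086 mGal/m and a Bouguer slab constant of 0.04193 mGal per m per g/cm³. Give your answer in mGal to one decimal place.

99.0

Drift-corrected reading = 979129.16 − (0.057) = 979129.103 mGal
Free-air correction = 0.3086 × 3221.0 = 994.00 mGal
Free-air anomaly = 979129.103 − 979709.60 + (994.00) = 413.503 mGal
Bouguer slab correction = 0.04193 × 2.35 × 3221.0 = 317.38 mGal
Simple Bouguer anomaly = 413.503 − (317.38) = 96.123 mGal
Complete Bouguer anomaly = 96.123 + 2.88 = 99.003 mGal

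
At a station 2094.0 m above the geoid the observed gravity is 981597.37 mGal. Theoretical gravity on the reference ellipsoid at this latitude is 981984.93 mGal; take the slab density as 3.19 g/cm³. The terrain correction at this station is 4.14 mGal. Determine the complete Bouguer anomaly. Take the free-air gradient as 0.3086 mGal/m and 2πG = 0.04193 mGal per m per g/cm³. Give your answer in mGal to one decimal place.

Free-air correction = 0.3086 × 2094.0 = 646.21 mGal
Free-air anomaly = 981597.37 − 981984.93 + (646.21) = 258.65 mGal
Bouguer slab correction = 0.04193 × 3.19 × 2094.0 = 280.09 mGal
Simple Bouguer anomaly = 258.65 − (280.09) = -21.44 mGal
Complete Bouguer anomaly = -21.44 + 4.14 = -17.30 mGal

-17.3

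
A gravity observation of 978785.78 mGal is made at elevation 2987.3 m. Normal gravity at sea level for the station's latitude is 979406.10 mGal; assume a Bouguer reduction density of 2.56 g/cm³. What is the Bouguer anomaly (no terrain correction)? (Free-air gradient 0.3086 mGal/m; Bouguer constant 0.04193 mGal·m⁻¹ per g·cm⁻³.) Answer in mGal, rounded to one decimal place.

-19.1

Free-air correction = 0.3086 × 2987.3 = 921.88 mGal
Free-air anomaly = 978785.78 − 979406.10 + (921.88) = 301.56 mGal
Bouguer slab correction = 0.04193 × 2.56 × 2987.3 = 320.66 mGal
Simple Bouguer anomaly = 301.56 − (320.66) = -19.10 mGal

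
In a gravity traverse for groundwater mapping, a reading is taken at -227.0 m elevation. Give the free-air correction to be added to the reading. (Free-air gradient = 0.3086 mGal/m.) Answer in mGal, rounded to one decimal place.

-70.1

Free-air correction = 0.3086 × -227.0 = -70.1 mGal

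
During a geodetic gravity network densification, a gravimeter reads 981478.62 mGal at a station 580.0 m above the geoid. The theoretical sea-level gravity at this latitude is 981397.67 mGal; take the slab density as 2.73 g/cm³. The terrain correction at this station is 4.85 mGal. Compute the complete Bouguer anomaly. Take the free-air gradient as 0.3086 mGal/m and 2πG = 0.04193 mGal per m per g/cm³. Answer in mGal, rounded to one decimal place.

198.4

Free-air correction = 0.3086 × 580.0 = 178.99 mGal
Free-air anomaly = 981478.62 − 981397.67 + (178.99) = 259.94 mGal
Bouguer slab correction = 0.04193 × 2.73 × 580.0 = 66.39 mGal
Simple Bouguer anomaly = 259.94 − (66.39) = 193.55 mGal
Complete Bouguer anomaly = 193.55 + 4.85 = 198.40 mGal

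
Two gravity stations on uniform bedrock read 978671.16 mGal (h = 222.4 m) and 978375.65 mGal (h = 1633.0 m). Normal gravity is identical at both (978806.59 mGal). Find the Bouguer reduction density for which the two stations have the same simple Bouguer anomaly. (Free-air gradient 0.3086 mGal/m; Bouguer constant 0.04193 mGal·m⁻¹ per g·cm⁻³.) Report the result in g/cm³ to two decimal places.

2.36

Δg_obs = 978375.65 − 978671.16 = -295.51 mGal over Δh = 1633.0 − 222.4 = 1410.6 m
Equal Bouguer anomalies ⇒ Δg_obs + (0.3086 − 0.04193ρ)·Δh = 0
0.3086 − 0.04193ρ = −Δg_obs/Δh = 0.20949
ρ = (0.3086 − 0.20949) / 0.04193 = 2.36 g/cm³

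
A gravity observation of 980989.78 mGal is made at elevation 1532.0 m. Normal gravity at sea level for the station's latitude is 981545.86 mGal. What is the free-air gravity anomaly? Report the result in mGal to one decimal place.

Free-air correction = 0.3086 × 1532.0 = 472.78 mGal
Free-air anomaly = 980989.78 − 981545.86 + (472.78) = -83.30 mGal

-83.3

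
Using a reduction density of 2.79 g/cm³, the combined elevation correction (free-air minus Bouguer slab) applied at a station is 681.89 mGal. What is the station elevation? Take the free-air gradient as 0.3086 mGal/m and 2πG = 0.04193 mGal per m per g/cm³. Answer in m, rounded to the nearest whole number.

3559

Combined gradient = 0.3086 − 0.04193 × 2.79 = 0.1916153 mGal/m
h = 681.89 / 0.1916153 = 3558.64 m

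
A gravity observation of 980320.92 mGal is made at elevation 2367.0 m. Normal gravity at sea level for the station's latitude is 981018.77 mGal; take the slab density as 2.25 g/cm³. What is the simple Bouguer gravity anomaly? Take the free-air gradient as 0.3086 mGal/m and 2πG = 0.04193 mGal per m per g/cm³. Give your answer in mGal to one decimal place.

Free-air correction = 0.3086 × 2367.0 = 730.46 mGal
Free-air anomaly = 980320.92 − 981018.77 + (730.46) = 32.61 mGal
Bouguer slab correction = 0.04193 × 2.25 × 2367.0 = 223.31 mGal
Simple Bouguer anomaly = 32.61 − (223.31) = -190.70 mGal

-190.7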